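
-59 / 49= -1.20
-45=-45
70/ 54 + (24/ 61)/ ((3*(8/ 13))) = 2486/ 1647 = 1.51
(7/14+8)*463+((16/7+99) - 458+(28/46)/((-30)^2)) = 129641537/36225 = 3578.79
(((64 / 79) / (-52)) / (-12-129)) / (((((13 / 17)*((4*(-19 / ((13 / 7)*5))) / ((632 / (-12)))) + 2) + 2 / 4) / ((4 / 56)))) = 1360 / 451279101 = 0.00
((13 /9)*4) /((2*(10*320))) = 13 /14400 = 0.00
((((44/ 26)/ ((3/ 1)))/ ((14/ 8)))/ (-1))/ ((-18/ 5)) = 220/ 2457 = 0.09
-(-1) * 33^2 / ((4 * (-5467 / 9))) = -891 / 1988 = -0.45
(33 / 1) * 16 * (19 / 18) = 1672 / 3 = 557.33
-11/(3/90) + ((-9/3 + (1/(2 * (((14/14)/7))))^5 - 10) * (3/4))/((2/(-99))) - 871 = -5175583/256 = -20217.12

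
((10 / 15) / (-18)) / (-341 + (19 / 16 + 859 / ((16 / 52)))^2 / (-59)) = 15104 / 54056117691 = 0.00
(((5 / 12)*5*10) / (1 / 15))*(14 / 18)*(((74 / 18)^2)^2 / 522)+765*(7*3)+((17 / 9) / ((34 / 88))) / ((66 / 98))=999008528203 / 61647156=16205.27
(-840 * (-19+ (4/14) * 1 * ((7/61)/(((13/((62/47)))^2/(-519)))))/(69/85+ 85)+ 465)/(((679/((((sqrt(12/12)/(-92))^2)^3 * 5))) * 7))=790205285925/697828459264663987539968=0.00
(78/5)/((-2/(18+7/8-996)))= 7621.58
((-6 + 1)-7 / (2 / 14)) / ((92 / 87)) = -2349 / 46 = -51.07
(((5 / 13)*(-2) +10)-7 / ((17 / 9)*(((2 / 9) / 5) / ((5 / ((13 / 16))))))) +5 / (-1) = -112465 / 221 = -508.89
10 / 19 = 0.53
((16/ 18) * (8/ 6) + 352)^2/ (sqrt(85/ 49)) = 636547072 * sqrt(85)/ 61965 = 94709.50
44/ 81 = 0.54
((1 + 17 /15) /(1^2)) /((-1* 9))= -32 /135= -0.24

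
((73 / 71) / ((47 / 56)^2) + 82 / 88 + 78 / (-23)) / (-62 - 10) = 17633015 / 1269768544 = 0.01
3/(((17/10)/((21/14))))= 45/17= 2.65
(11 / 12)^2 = 121 / 144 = 0.84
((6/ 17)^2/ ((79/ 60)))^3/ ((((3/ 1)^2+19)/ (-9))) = -22674816000/ 83305340175337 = -0.00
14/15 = 0.93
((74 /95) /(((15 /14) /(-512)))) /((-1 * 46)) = 265216 /32775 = 8.09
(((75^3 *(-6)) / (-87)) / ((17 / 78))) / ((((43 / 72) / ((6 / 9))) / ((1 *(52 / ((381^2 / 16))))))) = 292032000000 / 341918671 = 854.10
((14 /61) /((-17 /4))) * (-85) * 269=75320 /61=1234.75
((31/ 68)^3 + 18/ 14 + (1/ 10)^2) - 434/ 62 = -308668319/ 55025600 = -5.61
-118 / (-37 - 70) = 118 / 107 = 1.10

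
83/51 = 1.63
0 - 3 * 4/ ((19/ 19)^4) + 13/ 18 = -203/ 18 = -11.28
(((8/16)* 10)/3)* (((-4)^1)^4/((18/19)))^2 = 29573120/243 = 121700.08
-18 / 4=-9 / 2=-4.50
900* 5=4500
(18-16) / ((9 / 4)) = 0.89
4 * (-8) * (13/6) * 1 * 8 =-1664/3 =-554.67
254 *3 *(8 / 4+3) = 3810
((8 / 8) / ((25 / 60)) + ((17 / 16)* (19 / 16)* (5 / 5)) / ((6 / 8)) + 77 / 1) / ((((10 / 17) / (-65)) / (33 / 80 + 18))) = -8446387729 / 51200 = -164968.51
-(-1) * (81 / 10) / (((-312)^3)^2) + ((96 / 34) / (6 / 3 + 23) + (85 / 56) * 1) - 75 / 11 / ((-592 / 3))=45926084417425388021 / 27577438210267545600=1.67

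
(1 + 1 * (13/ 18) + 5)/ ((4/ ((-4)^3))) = -968/ 9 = -107.56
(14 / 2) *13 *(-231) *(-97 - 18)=2417415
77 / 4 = 19.25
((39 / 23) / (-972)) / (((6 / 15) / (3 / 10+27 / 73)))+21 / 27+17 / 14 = 10099463 / 5077296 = 1.99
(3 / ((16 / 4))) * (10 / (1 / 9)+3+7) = 75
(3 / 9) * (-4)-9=-31 / 3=-10.33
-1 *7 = -7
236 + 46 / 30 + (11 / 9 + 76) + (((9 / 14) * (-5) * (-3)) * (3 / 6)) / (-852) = 112630103 / 357840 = 314.75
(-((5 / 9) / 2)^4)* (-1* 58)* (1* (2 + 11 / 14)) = 235625 / 244944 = 0.96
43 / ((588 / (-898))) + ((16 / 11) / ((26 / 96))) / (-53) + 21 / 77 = -145945847 / 2228226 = -65.50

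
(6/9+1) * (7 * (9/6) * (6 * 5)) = 525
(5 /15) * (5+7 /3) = 22 /9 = 2.44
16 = 16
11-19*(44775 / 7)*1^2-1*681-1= -855422 / 7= -122203.14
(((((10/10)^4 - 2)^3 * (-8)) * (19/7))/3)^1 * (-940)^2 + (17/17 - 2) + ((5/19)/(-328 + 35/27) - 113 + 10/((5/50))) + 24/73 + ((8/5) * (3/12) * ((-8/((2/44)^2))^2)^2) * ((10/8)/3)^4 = 18799001651412732281281/6937090209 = 2709926076357.40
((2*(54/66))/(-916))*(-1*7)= 63/5038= 0.01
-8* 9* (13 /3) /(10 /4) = -624 /5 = -124.80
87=87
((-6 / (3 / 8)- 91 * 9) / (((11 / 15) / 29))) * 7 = -2542575 / 11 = -231143.18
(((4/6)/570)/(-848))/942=-1/682987680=-0.00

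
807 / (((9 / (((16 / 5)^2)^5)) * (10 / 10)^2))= 295768627871744 / 29296875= 10095569.16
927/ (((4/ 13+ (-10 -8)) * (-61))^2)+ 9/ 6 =1.50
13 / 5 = 2.60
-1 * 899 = -899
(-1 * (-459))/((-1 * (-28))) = 459/28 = 16.39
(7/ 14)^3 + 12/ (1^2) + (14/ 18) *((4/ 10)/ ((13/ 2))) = 56969/ 4680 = 12.17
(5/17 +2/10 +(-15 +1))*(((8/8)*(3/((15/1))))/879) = -1148/373575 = -0.00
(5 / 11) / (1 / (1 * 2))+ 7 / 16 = 237 / 176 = 1.35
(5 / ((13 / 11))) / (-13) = -55 / 169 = -0.33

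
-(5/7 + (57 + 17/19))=-7795/133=-58.61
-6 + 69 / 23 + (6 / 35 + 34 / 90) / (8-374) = -346043 / 115290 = -3.00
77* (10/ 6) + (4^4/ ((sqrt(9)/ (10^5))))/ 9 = 25603465/ 27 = 948276.48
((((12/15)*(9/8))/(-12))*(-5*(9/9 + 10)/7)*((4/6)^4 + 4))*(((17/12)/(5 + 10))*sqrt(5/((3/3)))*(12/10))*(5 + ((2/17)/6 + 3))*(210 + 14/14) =16137913*sqrt(5)/34020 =1060.71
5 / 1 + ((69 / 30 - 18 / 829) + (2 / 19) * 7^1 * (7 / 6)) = 3845419 / 472530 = 8.14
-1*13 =-13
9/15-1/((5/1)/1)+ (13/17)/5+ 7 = 642/85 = 7.55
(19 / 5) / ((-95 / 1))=-1 / 25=-0.04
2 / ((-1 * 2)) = -1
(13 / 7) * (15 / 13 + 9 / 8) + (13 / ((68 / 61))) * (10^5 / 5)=222044029 / 952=233239.53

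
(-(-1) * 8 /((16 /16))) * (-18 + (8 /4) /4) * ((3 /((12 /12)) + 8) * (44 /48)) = -1411.67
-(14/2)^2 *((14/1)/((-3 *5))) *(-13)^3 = -1507142/15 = -100476.13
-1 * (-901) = 901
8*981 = 7848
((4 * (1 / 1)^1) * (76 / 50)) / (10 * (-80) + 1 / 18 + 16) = -2736 / 352775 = -0.01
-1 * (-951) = 951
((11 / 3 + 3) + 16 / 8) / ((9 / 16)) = 416 / 27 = 15.41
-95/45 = -19/9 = -2.11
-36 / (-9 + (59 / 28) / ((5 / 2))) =4.41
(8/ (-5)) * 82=-131.20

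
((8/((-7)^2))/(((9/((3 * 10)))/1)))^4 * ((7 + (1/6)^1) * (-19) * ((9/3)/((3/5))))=-83660800000/1400846643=-59.72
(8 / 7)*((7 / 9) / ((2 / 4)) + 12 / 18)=160 / 63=2.54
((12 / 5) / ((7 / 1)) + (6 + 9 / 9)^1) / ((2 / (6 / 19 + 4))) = 15.85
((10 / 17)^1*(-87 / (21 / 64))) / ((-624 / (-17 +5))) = -4640 / 1547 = -3.00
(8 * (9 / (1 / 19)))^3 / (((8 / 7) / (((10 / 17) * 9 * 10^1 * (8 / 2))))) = 8064340300800 / 17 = 474372958870.59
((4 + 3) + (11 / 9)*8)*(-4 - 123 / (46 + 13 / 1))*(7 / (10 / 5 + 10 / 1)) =-379463 / 6372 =-59.55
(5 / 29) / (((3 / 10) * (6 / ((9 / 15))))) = 5 / 87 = 0.06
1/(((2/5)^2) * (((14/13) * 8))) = 325/448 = 0.73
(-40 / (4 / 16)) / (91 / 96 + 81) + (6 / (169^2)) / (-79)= -34657107042 / 17750461573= -1.95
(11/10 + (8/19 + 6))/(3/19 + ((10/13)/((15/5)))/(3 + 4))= 390117/10090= 38.66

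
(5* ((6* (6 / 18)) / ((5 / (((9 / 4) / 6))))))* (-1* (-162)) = 243 / 2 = 121.50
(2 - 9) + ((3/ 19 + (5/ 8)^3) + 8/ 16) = -59321/ 9728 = -6.10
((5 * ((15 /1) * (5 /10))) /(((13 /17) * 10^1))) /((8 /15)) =3825 /416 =9.19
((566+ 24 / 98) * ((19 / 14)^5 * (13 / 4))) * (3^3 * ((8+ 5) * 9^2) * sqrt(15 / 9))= 4232067870727827 * sqrt(15) / 52706752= 310979670.75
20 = 20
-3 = -3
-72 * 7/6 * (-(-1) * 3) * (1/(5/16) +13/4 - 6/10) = -7371/5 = -1474.20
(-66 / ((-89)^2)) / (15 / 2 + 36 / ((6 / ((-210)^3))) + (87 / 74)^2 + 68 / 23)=8312568 / 55434525034402135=0.00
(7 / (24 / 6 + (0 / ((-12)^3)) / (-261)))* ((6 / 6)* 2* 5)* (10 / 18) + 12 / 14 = 1333 / 126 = 10.58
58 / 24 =29 / 12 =2.42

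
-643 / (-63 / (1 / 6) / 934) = 300281 / 189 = 1588.79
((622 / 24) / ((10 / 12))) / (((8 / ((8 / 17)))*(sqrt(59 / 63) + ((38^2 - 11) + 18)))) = 28429443 / 22548834680 - 933*sqrt(413) / 22548834680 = 0.00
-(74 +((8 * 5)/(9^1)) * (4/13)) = -8818/117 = -75.37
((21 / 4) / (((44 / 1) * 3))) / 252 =1 / 6336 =0.00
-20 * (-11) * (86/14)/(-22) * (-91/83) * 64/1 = 357760/83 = 4310.36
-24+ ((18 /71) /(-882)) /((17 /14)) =-202778 /8449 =-24.00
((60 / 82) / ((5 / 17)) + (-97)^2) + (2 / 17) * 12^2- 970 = 5895525 / 697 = 8458.43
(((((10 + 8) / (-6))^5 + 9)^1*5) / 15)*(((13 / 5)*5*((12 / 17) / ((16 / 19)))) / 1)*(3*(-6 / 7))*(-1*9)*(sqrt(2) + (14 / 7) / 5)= -2340819*sqrt(2) / 119- 4681638 / 595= -35686.94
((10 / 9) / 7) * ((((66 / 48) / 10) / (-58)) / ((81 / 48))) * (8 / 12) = -22 / 147987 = -0.00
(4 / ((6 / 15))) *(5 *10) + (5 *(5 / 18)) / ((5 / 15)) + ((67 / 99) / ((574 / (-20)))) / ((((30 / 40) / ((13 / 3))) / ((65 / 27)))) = 6957366125 / 13808718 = 503.84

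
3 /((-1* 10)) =-3 /10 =-0.30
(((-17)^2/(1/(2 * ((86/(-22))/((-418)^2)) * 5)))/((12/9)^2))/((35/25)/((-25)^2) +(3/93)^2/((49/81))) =-82290234796875/8960165416576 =-9.18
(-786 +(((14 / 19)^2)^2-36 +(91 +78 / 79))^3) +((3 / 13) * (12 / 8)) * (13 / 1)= 387398523805483253864080969 / 2182501148762921906558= 177502.09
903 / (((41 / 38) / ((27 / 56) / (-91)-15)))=-187420617 / 14924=-12558.34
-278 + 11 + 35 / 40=-2129 / 8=-266.12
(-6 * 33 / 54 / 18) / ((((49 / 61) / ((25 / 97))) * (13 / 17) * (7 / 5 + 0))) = -1425875 / 23356242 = -0.06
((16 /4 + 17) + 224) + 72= 317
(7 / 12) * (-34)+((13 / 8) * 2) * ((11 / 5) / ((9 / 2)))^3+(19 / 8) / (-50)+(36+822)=1222531441 / 1458000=838.50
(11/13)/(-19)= -11/247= -0.04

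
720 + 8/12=2162/3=720.67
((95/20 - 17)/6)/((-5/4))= 49/30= 1.63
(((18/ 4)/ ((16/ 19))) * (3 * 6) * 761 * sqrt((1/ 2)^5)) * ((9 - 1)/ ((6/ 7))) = 2732751 * sqrt(2)/ 32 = 120771.67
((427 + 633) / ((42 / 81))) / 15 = 954 / 7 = 136.29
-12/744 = -0.02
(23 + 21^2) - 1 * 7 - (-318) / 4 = 1073 / 2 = 536.50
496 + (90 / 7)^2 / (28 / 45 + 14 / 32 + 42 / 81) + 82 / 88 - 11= 4341327621 / 7349804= 590.67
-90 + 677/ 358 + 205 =41847/ 358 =116.89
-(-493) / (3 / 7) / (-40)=-3451 / 120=-28.76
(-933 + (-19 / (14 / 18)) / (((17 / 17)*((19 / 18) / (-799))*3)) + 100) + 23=37476 / 7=5353.71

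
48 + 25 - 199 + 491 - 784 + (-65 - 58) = -542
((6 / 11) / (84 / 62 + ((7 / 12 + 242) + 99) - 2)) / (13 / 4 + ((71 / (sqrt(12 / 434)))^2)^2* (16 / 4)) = 0.00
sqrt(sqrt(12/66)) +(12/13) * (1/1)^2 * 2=11^(3/4) * 2^(1/4)/11 +24/13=2.50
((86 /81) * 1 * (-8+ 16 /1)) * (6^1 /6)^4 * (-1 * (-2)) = 1376 /81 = 16.99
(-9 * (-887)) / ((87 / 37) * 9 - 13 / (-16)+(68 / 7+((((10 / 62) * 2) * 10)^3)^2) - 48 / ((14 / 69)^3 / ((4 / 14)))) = -16.51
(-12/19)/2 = -6/19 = -0.32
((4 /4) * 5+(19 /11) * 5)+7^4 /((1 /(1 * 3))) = 79383 /11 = 7216.64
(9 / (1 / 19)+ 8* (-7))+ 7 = 122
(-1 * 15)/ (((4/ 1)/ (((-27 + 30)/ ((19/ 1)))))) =-45/ 76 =-0.59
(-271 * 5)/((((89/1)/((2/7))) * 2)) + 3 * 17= 30418/623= 48.83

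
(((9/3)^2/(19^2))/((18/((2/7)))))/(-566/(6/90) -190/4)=-2/43148525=-0.00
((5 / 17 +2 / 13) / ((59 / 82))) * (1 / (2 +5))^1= 0.09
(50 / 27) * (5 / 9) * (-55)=-13750 / 243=-56.58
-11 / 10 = -1.10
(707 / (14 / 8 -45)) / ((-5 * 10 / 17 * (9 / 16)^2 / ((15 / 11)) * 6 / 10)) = 6153728 / 154143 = 39.92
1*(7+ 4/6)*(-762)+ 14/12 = -35045/6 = -5840.83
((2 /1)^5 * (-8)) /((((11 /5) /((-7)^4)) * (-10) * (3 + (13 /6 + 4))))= 1843968 /605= 3047.88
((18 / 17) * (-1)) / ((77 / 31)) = -558 / 1309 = -0.43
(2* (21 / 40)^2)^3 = 85766121 / 512000000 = 0.17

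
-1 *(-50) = 50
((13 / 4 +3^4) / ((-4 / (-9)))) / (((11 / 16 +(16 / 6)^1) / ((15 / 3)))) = 45495 / 161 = 282.58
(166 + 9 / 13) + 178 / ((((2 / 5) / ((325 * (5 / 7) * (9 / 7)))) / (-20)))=-1692006317 / 637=-2656210.86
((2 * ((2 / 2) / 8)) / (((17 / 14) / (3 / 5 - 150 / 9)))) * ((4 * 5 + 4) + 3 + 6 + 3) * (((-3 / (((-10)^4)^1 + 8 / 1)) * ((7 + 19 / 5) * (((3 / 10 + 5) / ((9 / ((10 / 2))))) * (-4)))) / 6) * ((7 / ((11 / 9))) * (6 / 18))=-1877631 / 1299650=-1.44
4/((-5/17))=-68/5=-13.60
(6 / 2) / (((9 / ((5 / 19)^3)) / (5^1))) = 625 / 20577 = 0.03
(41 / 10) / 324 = 41 / 3240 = 0.01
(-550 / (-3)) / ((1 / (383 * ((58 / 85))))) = 2443540 / 51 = 47912.55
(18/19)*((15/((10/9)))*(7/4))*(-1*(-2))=1701/38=44.76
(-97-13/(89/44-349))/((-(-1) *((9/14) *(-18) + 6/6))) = 1480327/161394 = 9.17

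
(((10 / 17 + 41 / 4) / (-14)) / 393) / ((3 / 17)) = -737 / 66024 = -0.01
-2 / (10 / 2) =-2 / 5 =-0.40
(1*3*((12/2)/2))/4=2.25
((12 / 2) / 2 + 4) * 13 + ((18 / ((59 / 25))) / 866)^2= 91.00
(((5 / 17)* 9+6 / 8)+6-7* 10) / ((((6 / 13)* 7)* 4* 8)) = -53573 / 91392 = -0.59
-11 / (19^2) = -11 / 361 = -0.03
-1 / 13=-0.08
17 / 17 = 1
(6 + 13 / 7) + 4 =11.86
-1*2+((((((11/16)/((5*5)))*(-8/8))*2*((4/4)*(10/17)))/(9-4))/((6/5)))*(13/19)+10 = 309937/38760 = 8.00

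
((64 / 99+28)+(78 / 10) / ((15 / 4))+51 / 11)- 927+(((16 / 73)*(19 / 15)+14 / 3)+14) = -157673786 / 180675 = -872.69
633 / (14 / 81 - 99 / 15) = -256365 / 2603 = -98.49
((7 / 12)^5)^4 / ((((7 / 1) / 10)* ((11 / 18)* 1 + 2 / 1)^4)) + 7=623726816234409887778611 / 89103822748561994416128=7.00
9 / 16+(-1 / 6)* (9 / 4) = 3 / 16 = 0.19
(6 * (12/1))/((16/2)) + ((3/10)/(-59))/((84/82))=9.00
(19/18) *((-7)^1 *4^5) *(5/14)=-24320/9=-2702.22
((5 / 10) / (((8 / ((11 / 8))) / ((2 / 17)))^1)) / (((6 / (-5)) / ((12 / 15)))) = -11 / 1632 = -0.01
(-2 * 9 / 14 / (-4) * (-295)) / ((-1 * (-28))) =-2655 / 784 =-3.39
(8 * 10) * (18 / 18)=80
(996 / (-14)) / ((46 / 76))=-18924 / 161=-117.54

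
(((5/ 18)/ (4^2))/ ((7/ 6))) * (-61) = -305/ 336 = -0.91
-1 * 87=-87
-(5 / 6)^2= -25 / 36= -0.69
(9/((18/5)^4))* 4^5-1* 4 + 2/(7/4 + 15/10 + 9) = 1822948/35721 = 51.03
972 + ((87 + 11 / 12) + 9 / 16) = 50903 / 48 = 1060.48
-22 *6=-132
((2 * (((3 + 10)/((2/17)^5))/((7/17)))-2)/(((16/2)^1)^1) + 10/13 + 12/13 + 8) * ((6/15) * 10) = 4079359145/2912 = 1400878.83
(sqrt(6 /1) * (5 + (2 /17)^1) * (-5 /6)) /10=-29 * sqrt(6) /68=-1.04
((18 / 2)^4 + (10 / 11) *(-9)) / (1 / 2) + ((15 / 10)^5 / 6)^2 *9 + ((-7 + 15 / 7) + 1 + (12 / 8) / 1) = 4137216213 / 315392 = 13117.70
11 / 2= 5.50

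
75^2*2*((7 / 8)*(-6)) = -59062.50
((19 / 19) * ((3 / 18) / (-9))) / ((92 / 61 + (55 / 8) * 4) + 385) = -61 / 1363743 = -0.00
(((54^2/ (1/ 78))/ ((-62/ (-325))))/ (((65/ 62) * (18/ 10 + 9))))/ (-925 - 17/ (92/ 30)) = -113.16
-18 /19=-0.95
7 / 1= 7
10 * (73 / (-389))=-730 / 389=-1.88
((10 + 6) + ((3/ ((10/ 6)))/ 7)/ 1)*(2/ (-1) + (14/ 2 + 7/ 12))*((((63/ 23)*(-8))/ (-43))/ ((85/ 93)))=21272634/ 420325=50.61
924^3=788889024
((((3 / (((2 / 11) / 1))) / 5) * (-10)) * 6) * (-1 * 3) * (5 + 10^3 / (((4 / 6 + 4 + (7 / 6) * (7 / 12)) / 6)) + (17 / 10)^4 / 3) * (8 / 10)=23489830053 / 43750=536910.40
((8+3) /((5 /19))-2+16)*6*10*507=1697436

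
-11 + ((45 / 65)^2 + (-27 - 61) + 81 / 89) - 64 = -2430785 / 15041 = -161.61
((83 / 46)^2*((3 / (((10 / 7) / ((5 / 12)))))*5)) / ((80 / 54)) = 1302021 / 135424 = 9.61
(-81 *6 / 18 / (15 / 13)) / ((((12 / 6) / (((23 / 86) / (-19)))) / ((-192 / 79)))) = -129168 / 322715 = -0.40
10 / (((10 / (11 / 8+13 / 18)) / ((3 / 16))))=151 / 384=0.39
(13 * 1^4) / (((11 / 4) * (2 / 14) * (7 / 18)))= 936 / 11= 85.09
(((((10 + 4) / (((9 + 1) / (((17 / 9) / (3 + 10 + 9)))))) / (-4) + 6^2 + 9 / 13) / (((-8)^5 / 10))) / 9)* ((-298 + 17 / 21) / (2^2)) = 11779094893 / 127529385984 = 0.09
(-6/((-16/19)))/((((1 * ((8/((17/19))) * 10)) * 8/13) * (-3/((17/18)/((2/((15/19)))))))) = -3757/233472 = -0.02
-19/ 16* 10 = -95/ 8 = -11.88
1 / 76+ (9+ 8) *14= 18089 / 76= 238.01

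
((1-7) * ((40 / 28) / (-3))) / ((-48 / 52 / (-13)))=845 / 21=40.24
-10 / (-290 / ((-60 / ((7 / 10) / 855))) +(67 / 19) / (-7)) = 3591000 / 179479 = 20.01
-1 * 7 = -7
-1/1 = -1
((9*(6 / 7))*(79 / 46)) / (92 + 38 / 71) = 16827 / 117530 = 0.14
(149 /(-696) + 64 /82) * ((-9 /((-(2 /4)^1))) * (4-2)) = 48489 /2378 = 20.39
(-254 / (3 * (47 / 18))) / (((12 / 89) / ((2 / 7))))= -22606 / 329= -68.71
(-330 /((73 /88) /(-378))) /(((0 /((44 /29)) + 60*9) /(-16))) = -325248 /73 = -4455.45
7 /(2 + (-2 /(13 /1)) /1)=91 /24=3.79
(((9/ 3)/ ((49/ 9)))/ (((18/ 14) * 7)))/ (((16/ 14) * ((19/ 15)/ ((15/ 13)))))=675/ 13832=0.05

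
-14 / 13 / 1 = -14 / 13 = -1.08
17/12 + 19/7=347/84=4.13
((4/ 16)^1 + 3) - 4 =-3/ 4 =-0.75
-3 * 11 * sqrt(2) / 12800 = -33 * sqrt(2) / 12800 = -0.00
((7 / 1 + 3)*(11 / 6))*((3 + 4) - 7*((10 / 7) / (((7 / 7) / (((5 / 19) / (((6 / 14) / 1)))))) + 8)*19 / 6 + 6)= -90970 / 27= -3369.26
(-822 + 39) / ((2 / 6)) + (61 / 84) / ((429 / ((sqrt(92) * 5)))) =-2349 + 305 * sqrt(23) / 18018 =-2348.92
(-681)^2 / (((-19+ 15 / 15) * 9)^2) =51529 / 2916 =17.67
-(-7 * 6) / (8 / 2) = 21 / 2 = 10.50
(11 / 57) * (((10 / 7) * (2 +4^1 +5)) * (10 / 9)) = 12100 / 3591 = 3.37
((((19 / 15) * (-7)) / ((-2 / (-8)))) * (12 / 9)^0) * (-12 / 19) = 22.40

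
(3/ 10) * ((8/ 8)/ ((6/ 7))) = 7/ 20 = 0.35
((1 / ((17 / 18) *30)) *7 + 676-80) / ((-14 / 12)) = -304086 / 595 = -511.07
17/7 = 2.43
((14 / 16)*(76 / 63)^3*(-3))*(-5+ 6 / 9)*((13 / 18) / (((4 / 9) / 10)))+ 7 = 11841757 / 35721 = 331.51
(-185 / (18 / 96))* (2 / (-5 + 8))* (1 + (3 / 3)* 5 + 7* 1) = -76960 / 9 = -8551.11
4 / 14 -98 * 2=-1370 / 7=-195.71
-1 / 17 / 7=-0.01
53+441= 494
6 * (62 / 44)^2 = 2883 / 242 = 11.91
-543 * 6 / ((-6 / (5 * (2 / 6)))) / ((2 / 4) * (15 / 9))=1086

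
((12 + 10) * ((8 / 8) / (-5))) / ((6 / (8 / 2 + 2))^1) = -22 / 5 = -4.40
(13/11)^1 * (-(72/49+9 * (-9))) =50661/539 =93.99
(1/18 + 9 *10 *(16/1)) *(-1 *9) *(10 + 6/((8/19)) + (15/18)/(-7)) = -7505981/24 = -312749.21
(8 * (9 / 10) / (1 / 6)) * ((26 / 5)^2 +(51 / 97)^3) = 133981176168 / 114084125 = 1174.41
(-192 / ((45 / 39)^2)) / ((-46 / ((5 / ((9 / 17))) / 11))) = 91936 / 34155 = 2.69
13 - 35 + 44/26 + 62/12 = -1181/78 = -15.14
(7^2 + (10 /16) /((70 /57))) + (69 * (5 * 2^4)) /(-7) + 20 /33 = -389905 /528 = -738.46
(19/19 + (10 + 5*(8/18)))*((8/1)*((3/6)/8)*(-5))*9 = -595/2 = -297.50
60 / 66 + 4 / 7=1.48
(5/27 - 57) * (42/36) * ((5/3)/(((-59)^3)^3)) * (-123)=-0.00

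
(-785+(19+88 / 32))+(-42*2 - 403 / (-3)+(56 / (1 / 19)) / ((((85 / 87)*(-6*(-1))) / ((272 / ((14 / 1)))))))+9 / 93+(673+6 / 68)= 110248453 / 31620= 3486.67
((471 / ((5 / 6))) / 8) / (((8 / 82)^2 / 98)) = 116387397 / 160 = 727421.23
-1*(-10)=10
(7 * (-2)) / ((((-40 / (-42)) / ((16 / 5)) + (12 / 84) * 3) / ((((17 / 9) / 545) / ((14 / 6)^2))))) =-408 / 33245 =-0.01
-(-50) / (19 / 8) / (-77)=-400 / 1463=-0.27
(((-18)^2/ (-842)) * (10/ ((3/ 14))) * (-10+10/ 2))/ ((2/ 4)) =75600/ 421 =179.57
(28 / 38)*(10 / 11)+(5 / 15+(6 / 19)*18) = 4193 / 627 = 6.69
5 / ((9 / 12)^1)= 20 / 3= 6.67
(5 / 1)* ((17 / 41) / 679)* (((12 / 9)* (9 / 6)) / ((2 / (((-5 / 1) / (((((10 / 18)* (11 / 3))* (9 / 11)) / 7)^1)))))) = -255 / 3977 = -0.06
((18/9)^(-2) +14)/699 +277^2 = 71511447/932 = 76729.02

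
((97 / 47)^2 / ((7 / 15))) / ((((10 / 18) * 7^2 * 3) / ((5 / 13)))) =423405 / 9849931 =0.04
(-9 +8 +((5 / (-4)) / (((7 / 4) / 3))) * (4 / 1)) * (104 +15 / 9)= -21239 / 21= -1011.38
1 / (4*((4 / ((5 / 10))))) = 1 / 32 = 0.03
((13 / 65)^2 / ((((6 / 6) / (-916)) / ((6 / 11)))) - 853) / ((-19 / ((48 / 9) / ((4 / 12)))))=3841136 / 5225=735.15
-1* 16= -16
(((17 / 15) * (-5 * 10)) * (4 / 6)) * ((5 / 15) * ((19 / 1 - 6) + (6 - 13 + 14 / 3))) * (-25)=272000 / 81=3358.02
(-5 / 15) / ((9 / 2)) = -2 / 27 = -0.07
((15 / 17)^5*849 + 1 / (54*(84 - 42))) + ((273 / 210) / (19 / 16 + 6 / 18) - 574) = -139963029887543 / 1175386021740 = -119.08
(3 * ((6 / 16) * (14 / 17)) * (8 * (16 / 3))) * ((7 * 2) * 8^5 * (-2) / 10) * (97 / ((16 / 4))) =-7475822592 / 85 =-87950854.02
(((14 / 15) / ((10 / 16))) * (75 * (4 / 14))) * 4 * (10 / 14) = 640 / 7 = 91.43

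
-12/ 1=-12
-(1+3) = -4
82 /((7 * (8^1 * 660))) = 41 /18480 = 0.00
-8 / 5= -1.60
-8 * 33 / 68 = -66 / 17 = -3.88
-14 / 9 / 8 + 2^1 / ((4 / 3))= 47 / 36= 1.31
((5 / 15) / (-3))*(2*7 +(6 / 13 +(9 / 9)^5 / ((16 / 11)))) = -3151 / 1872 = -1.68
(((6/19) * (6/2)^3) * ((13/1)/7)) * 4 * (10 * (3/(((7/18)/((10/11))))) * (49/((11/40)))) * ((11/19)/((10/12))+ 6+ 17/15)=270632793600/43681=6195663.87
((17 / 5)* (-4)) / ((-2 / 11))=374 / 5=74.80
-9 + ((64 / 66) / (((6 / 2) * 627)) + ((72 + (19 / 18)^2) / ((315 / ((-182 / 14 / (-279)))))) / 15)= -8836348469357 / 981951408900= -9.00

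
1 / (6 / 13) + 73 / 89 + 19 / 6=1643 / 267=6.15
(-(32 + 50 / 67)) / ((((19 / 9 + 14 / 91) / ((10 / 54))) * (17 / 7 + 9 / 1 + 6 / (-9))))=-99827 / 401263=-0.25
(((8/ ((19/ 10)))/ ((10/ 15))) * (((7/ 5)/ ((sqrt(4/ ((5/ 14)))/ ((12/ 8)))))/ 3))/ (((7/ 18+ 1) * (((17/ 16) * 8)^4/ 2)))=1728 * sqrt(70)/ 39672475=0.00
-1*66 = -66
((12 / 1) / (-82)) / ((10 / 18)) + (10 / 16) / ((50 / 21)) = -0.00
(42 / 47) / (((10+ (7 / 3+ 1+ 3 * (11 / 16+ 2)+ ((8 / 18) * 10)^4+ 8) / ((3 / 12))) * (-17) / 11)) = -1732104 / 4937653009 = -0.00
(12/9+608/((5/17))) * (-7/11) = -217196/165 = -1316.34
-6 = -6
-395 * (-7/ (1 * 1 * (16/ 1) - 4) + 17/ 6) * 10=-17775/ 2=-8887.50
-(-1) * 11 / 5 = 11 / 5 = 2.20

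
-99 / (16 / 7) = -693 / 16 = -43.31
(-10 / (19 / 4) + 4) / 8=9 / 38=0.24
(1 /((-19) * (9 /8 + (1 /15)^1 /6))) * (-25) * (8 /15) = 4800 /7771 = 0.62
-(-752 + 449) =303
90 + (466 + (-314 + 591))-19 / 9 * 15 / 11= 27394 / 33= 830.12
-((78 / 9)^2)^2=-456976 / 81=-5641.68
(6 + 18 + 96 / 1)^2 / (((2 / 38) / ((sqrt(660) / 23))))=547200 * sqrt(165) / 23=305604.84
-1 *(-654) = 654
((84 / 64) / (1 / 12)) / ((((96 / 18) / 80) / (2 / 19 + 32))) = 288225 / 38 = 7584.87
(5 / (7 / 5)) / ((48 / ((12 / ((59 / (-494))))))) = -6175 / 826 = -7.48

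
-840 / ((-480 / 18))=63 / 2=31.50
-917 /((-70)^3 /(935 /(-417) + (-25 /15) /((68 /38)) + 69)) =122260597 /694722000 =0.18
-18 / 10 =-9 / 5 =-1.80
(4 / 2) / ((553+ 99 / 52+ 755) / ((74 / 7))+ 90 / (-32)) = 15392 / 931965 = 0.02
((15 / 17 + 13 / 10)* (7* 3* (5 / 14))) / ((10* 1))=1113 / 680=1.64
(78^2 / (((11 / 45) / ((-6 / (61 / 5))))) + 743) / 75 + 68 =-4292747 / 50325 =-85.30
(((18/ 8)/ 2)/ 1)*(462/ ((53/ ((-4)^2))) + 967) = 527787/ 424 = 1244.78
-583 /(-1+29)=-583 /28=-20.82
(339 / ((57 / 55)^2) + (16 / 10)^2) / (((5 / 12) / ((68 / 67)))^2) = 1912102497024 / 1012830625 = 1887.88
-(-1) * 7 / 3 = 7 / 3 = 2.33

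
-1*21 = -21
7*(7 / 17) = 49 / 17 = 2.88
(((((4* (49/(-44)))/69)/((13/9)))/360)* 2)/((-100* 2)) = 49/39468000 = 0.00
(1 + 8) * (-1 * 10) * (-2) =180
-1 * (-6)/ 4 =3/ 2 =1.50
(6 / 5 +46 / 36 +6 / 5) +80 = 7531 / 90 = 83.68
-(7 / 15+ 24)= -367 / 15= -24.47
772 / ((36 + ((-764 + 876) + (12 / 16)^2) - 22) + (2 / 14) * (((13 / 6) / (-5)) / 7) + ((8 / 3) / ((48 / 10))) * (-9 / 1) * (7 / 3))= 3026240 / 450357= 6.72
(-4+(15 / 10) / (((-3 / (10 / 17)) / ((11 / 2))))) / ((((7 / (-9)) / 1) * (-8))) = -1719 / 1904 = -0.90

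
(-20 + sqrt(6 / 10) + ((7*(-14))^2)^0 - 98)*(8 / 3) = -312 + 8*sqrt(15) / 15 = -309.93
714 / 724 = 357 / 362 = 0.99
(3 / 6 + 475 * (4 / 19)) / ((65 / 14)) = 21.65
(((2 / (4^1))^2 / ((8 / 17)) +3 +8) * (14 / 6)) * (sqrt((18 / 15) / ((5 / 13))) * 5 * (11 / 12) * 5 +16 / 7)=123 / 2 +15785 * sqrt(78) / 128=1150.64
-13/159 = -0.08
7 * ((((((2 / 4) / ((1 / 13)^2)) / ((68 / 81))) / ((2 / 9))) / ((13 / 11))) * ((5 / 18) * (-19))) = -14159.37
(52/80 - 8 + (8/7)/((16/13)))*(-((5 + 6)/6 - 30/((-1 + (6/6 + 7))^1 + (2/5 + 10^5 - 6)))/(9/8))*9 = 1647920041/17500245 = 94.17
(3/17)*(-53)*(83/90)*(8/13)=-17596/3315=-5.31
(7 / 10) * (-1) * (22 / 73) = -77 / 365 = -0.21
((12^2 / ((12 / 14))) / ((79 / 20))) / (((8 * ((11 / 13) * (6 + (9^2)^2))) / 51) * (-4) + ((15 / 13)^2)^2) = -1631404320 / 133667161889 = -0.01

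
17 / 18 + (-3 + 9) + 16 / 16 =143 / 18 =7.94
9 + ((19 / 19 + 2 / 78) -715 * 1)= -27494 / 39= -704.97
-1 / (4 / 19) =-4.75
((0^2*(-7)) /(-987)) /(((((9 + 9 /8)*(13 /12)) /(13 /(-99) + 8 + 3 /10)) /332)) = 0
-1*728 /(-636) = 182 /159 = 1.14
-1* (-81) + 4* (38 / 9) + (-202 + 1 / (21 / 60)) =-6379 / 63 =-101.25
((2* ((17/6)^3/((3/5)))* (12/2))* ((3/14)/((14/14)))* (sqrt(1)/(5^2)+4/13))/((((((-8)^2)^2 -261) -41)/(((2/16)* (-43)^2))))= 1026507481/497165760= 2.06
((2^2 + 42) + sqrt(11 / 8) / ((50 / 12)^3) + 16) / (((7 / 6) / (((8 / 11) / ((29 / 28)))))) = 10368*sqrt(22) / 4984375 + 11904 / 319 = 37.33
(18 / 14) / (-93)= -3 / 217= -0.01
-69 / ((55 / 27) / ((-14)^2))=-365148 / 55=-6639.05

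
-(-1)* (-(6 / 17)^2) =-36 / 289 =-0.12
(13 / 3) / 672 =13 / 2016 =0.01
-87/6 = -29/2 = -14.50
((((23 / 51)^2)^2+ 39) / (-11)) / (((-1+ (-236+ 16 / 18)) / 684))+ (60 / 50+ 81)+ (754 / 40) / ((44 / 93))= 826676546921 / 6247370800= 132.32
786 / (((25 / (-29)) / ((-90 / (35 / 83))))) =194595.63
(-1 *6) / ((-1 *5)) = 6 / 5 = 1.20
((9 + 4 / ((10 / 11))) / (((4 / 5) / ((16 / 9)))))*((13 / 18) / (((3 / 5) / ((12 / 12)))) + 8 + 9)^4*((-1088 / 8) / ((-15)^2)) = -2127001475004838 / 1076168025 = -1976458.53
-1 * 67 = -67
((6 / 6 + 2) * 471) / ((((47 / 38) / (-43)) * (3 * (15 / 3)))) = -3274.95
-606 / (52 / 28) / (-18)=707 / 39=18.13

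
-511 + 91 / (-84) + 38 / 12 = -6107 / 12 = -508.92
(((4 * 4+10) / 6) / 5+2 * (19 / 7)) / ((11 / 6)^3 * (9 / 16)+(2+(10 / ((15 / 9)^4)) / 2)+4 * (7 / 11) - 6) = 23267200 / 9829883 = 2.37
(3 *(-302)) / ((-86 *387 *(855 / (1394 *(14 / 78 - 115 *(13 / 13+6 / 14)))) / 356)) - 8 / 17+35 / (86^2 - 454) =-10160716146907759 / 3917922593130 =-2593.39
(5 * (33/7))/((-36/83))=-4565/84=-54.35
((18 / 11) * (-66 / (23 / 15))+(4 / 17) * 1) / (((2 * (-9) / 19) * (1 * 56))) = 65189 / 49266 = 1.32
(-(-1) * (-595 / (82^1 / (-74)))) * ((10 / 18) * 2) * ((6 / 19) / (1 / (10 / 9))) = 4403000 / 21033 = 209.34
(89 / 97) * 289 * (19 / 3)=488699 / 291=1679.38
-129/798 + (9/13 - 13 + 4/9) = -374239/31122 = -12.02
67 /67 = 1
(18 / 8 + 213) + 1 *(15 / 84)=1508 / 7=215.43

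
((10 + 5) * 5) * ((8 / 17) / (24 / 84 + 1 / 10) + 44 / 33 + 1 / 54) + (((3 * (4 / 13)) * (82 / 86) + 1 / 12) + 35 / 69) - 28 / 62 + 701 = 894.91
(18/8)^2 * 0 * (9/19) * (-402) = 0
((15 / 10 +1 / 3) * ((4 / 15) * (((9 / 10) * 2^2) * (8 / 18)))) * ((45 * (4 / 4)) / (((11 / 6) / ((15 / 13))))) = 288 / 13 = 22.15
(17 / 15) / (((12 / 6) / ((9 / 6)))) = 17 / 20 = 0.85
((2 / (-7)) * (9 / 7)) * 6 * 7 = -108 / 7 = -15.43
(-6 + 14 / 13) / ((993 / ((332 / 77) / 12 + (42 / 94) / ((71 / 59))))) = -36043520 / 9950863923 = -0.00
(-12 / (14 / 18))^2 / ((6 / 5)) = 9720 / 49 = 198.37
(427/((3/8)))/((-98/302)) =-73688/21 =-3508.95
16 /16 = 1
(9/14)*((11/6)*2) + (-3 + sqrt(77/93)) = -9/14 + sqrt(7161)/93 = 0.27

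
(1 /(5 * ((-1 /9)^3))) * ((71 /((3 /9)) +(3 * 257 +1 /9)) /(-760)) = 717417 /3800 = 188.79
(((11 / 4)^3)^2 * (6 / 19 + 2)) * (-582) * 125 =-708845845125 / 9728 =-72866554.80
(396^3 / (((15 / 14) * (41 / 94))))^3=20214387050622488022794253631488 / 8615125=2346383488413979834627385.00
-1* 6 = -6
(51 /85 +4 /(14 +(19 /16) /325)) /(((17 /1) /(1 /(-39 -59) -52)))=-547854443 /202194090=-2.71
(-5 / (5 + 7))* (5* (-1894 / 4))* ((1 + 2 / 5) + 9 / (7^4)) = 19948555 / 14406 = 1384.74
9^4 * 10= 65610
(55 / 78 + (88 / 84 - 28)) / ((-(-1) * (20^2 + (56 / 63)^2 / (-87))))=-1980207 / 30177056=-0.07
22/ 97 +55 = 5357/ 97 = 55.23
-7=-7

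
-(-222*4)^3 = 700227072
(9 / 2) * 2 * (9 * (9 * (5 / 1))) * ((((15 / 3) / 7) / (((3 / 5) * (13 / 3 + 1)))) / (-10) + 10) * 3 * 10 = 1091059.15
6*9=54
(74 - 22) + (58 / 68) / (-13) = 22955 / 442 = 51.93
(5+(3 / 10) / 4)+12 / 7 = 1901 / 280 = 6.79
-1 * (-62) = 62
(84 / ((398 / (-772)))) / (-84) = 386 / 199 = 1.94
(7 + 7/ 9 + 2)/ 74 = 44/ 333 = 0.13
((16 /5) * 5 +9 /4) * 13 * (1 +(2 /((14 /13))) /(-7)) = 8541 /49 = 174.31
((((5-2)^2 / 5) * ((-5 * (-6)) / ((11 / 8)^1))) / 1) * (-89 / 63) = -4272 / 77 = -55.48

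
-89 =-89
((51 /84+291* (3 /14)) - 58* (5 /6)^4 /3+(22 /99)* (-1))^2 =2853.54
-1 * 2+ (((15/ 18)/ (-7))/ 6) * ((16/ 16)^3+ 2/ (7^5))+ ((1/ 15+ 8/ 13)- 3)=-398062807/ 91766220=-4.34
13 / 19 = 0.68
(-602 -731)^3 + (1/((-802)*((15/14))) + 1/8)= -113976696934481/48120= -2368593036.88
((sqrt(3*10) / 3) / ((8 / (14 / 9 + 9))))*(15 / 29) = 475*sqrt(30) / 2088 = 1.25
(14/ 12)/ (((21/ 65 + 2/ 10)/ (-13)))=-5915/ 204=-29.00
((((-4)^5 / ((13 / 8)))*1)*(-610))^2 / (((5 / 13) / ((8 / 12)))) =9988483317760 / 39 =256114956865.64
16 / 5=3.20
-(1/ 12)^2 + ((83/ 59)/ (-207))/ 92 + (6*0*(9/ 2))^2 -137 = -137.01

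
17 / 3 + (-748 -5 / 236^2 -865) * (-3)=4844.67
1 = 1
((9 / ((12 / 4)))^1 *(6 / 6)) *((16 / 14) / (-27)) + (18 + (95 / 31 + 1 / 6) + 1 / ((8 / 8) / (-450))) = -1675267 / 3906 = -428.90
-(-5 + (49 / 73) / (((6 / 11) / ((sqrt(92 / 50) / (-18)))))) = 539 * sqrt(46) / 39420 + 5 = 5.09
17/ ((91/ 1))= 17/ 91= 0.19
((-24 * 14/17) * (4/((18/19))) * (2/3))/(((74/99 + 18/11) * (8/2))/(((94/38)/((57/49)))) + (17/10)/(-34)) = -4312689920/343723731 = -12.55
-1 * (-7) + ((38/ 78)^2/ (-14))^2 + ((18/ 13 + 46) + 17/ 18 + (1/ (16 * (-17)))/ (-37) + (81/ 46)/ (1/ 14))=2098665249764011/ 26239343942448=79.98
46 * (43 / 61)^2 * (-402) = -9188.85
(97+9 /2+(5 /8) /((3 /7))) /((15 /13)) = 32123 /360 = 89.23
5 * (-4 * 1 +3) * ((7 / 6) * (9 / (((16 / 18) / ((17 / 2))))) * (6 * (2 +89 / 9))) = -572985 / 16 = -35811.56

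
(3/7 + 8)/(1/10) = 590/7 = 84.29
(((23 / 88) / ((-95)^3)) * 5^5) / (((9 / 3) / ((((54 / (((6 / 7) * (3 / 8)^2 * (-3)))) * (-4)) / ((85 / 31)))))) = -798560 / 11543697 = -0.07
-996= -996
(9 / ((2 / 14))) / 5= 63 / 5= 12.60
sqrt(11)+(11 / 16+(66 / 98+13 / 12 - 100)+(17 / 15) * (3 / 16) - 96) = -568429 / 2940+sqrt(11) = -190.03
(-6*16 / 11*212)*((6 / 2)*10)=-610560 / 11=-55505.45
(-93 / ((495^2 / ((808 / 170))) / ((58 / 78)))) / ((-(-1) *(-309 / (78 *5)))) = 726392 / 429038775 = 0.00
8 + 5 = 13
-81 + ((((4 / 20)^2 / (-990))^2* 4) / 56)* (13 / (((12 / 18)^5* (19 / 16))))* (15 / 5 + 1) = -81.00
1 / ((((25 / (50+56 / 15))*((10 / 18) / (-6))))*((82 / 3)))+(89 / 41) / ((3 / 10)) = 490964 / 76875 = 6.39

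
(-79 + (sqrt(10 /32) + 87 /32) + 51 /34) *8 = -2393 /4 + 2 *sqrt(5) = -593.78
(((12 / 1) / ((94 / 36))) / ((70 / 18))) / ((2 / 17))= 16524 / 1645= 10.04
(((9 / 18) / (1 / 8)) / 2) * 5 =10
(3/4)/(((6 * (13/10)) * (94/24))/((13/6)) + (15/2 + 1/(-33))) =495/14236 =0.03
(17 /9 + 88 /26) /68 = 617 /7956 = 0.08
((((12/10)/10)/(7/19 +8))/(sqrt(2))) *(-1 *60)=-114 *sqrt(2)/265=-0.61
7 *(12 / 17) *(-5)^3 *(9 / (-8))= 23625 / 34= 694.85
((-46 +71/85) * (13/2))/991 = -49907/168470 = -0.30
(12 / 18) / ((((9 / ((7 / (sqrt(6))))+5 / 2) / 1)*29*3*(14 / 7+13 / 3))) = -980 / 1188507+168*sqrt(6) / 396169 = 0.00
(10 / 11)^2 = 100 / 121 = 0.83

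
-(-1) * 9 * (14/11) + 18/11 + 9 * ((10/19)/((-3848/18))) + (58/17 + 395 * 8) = 10857165933/3417986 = 3176.48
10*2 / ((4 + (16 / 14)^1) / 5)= 175 / 9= 19.44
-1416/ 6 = -236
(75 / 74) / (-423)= -25 / 10434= -0.00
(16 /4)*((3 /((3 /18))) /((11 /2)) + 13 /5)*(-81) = -104652 /55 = -1902.76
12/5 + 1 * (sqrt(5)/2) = sqrt(5)/2 + 12/5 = 3.52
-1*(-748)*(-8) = -5984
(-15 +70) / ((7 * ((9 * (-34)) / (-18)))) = 55 / 119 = 0.46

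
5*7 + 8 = 43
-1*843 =-843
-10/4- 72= -74.50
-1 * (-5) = 5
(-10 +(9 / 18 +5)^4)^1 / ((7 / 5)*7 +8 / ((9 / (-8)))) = 651645 / 1936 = 336.59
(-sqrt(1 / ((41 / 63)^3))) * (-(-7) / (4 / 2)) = -1323 * sqrt(287) / 3362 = -6.67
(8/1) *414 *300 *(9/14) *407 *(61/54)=2055675600/7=293667942.86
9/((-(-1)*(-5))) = -9/5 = -1.80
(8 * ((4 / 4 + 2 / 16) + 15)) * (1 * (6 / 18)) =43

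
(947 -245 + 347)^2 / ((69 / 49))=53919649 / 69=781444.19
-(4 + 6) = -10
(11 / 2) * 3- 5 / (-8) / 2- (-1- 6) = 381 / 16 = 23.81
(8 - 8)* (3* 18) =0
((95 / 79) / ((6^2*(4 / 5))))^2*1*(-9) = -225625 / 14379264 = -0.02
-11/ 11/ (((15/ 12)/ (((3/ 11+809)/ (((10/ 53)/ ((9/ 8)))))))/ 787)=-3038001.73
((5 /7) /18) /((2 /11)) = 55 /252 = 0.22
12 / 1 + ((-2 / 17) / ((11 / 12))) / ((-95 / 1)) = 213204 / 17765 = 12.00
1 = 1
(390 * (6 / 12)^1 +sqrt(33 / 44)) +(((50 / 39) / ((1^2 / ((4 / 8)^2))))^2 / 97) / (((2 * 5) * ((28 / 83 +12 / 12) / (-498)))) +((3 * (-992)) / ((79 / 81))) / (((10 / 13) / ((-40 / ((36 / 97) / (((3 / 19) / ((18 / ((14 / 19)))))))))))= 2959.16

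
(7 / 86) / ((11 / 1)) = 7 / 946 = 0.01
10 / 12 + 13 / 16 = 79 / 48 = 1.65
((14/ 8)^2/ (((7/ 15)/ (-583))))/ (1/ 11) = -673365/ 16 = -42085.31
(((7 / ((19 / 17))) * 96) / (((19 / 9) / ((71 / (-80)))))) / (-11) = 456246 / 19855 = 22.98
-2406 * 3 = -7218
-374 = -374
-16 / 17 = -0.94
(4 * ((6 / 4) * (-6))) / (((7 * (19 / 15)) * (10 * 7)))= -54 / 931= -0.06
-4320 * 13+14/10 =-280793/5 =-56158.60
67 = 67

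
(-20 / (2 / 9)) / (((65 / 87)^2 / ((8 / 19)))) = -1089936 / 16055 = -67.89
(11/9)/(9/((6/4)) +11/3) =11/87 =0.13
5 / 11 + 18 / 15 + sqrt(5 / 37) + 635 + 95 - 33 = sqrt(185) / 37 + 38426 / 55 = 699.02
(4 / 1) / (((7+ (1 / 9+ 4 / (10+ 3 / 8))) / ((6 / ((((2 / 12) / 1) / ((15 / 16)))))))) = 20169 / 1120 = 18.01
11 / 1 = 11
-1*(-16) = 16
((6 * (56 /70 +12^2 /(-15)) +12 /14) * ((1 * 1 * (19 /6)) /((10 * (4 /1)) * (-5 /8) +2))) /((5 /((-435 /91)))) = -500859 /73255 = -6.84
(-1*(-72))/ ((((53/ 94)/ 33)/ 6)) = 25284.23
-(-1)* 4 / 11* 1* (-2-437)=-1756 / 11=-159.64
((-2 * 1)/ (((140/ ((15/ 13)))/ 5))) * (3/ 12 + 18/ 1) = -1.50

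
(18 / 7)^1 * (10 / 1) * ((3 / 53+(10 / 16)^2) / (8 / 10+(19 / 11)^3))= 454303575 / 235178384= 1.93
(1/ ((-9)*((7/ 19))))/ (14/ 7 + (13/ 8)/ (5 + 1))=-304/ 2289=-0.13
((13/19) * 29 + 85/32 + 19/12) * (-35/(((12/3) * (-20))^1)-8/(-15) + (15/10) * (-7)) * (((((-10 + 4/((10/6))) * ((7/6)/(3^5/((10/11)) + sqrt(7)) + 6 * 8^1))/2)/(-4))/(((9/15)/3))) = -2296797847196405/43894142976 + 3515976625 * sqrt(7)/197523643392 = -52325.79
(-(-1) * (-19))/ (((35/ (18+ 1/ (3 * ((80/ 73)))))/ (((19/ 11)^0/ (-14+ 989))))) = -83467/ 8190000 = -0.01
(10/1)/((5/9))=18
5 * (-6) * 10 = -300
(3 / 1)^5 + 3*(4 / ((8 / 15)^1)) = 531 / 2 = 265.50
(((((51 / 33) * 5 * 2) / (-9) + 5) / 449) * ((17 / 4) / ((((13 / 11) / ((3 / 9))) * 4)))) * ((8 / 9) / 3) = 425 / 654642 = 0.00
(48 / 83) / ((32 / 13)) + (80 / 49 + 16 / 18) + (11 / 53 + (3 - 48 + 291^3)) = 95609439725857 / 3879918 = 24642128.96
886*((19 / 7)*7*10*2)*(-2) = -673360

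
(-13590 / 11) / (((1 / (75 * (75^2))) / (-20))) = 114665625000 / 11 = 10424147727.27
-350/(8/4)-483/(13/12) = -8071/13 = -620.85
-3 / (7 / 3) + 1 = -2 / 7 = -0.29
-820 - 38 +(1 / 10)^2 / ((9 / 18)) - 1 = -42949 / 50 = -858.98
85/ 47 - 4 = -103/ 47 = -2.19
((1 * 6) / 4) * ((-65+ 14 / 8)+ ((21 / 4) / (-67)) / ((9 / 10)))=-50923 / 536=-95.01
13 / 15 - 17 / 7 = -164 / 105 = -1.56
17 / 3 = 5.67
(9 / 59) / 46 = 9 / 2714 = 0.00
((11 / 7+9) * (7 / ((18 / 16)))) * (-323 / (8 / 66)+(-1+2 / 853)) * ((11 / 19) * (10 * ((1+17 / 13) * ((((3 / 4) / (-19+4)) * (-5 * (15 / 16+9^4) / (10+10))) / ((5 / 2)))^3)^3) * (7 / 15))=-40168827737122746563310691709828993563321931730690511509 / 156600270152601174016000000000000000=-256505481746485551444.18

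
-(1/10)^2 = -1/100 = -0.01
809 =809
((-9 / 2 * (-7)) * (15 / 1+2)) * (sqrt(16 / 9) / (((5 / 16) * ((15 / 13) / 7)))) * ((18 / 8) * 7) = 5457816 / 25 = 218312.64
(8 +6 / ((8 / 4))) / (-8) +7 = 45 / 8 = 5.62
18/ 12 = 3/ 2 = 1.50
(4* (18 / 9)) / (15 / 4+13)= 32 / 67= 0.48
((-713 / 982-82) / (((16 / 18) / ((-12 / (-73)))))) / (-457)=2193399 / 65521004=0.03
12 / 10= 6 / 5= 1.20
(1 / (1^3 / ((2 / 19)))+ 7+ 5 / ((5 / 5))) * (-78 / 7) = -17940 / 133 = -134.89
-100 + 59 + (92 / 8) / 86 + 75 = 5871 / 172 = 34.13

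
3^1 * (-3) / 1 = -9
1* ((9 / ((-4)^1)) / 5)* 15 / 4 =-27 / 16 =-1.69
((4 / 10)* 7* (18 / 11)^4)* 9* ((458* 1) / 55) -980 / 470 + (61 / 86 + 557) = 33528595404411 / 16274203550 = 2060.23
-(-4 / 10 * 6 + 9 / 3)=-3 / 5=-0.60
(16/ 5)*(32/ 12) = 128/ 15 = 8.53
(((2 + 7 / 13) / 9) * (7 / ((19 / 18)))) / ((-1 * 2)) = -231 / 247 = -0.94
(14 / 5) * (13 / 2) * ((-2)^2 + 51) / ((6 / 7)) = 7007 / 6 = 1167.83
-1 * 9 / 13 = -9 / 13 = -0.69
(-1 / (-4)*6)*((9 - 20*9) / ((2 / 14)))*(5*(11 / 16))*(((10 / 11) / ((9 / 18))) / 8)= -89775 / 64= -1402.73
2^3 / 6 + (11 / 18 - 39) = -667 / 18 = -37.06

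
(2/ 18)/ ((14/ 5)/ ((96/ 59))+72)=80/ 53079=0.00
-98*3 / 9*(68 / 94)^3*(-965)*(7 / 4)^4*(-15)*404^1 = -281678497618525 / 415292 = -678266129.90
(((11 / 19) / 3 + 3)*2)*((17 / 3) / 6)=6.03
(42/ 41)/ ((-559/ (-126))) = 5292/ 22919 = 0.23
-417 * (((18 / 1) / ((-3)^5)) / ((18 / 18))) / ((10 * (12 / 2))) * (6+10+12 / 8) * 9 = 973 / 12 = 81.08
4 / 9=0.44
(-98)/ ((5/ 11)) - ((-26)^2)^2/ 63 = -2352794/ 315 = -7469.19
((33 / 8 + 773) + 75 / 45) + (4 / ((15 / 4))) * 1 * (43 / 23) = 718323 / 920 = 780.79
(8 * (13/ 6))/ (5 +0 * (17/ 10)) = 3.47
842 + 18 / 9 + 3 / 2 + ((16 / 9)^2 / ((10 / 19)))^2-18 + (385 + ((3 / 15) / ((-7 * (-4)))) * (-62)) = 1433056078 / 1148175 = 1248.12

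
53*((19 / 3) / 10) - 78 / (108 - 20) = 21569 / 660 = 32.68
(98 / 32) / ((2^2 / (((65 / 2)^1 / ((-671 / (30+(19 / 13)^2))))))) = -1330595 / 1116544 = -1.19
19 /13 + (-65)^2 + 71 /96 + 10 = 4237.20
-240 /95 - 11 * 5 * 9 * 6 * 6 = -338628 /19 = -17822.53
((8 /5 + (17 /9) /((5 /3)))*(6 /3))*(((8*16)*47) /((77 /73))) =36011776 /1155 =31179.03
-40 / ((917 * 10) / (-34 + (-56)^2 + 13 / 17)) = -210988 / 15589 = -13.53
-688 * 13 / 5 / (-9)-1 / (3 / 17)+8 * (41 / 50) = 199.65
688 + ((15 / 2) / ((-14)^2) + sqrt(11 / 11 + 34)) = sqrt(35) + 269711 / 392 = 693.95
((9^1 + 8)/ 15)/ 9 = 17/ 135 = 0.13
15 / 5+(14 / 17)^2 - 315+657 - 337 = 2508 / 289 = 8.68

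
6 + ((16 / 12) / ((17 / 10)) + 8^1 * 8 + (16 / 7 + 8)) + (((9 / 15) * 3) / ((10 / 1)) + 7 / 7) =1468163 / 17850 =82.25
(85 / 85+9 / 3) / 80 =1 / 20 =0.05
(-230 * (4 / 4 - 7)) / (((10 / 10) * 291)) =460 / 97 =4.74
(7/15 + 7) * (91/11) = 10192/165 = 61.77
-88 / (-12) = 7.33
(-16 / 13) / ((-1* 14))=0.09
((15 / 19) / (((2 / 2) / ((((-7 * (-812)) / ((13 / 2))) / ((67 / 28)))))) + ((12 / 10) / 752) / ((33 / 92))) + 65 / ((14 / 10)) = 200600448039 / 598908310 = 334.94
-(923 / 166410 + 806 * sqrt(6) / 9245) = -806 * sqrt(6) / 9245 - 923 / 166410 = -0.22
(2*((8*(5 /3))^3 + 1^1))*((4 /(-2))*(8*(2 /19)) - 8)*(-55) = 2526133.49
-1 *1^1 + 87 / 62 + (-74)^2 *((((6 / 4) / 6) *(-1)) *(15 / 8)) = -636485 / 248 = -2566.47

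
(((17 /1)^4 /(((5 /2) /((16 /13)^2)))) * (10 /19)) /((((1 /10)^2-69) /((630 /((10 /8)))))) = -4310485401600 /22152689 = -194580.69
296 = 296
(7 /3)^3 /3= 343 /81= 4.23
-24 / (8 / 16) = -48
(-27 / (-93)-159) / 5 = -984 / 31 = -31.74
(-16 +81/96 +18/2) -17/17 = -229/32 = -7.16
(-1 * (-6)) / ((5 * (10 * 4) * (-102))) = -1 / 3400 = -0.00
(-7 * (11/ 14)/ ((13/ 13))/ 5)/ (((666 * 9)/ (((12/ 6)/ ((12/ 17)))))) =-187/ 359640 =-0.00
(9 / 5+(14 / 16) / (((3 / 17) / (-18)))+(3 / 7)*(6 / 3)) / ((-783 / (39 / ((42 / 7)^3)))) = 5837 / 292320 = 0.02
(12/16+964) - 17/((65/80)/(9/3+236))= -209865/52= -4035.87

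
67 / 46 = 1.46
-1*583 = -583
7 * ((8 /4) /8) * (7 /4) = 3.06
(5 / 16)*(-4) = -5 / 4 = -1.25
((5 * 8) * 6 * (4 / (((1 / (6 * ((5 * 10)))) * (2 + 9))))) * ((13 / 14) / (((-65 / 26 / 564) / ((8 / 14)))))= -1689292800 / 539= -3134123.93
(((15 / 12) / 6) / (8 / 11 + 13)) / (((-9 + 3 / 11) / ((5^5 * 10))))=-9453125 / 173952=-54.34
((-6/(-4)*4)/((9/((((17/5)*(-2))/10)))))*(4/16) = -17/150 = -0.11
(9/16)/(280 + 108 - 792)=-9/6464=-0.00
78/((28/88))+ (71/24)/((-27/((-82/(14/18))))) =9241/36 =256.69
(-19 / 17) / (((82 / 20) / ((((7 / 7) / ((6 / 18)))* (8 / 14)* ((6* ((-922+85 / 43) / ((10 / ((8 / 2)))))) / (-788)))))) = -54119448 / 41330009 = -1.31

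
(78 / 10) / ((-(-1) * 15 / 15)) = 39 / 5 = 7.80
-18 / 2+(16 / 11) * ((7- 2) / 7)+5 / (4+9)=-7584 / 1001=-7.58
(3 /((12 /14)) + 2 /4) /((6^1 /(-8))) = -16 /3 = -5.33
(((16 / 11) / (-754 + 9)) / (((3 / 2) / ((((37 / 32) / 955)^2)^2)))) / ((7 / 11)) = -1874161 / 426421397152665600000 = -0.00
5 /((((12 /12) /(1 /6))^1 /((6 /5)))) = 1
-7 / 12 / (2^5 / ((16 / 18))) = -7 / 432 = -0.02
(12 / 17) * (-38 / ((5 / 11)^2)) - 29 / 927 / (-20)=-204590143 / 1575900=-129.82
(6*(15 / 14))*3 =135 / 7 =19.29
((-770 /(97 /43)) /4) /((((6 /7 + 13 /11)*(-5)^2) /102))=-13002297 /76145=-170.76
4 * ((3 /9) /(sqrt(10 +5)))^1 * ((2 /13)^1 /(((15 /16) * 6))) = 64 * sqrt(15) /26325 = 0.01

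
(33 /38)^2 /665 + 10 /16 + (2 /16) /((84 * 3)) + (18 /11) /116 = 14131608797 /22055251680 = 0.64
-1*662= -662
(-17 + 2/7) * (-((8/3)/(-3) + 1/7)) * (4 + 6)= -6110/49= -124.69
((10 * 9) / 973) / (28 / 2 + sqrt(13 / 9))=1620 / 243389 - 270 * sqrt(13) / 1703723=0.01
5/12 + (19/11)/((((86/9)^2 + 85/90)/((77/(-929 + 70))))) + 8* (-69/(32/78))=-29602066001/22007580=-1345.09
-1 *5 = -5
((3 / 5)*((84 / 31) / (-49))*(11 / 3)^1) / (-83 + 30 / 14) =66 / 43865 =0.00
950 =950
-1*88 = -88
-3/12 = -1/4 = -0.25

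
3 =3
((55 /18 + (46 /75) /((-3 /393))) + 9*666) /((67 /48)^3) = 16358516736 /7519075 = 2175.60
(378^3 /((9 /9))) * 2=108020304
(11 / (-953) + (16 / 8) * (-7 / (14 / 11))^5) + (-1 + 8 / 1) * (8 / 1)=-152627891 / 15248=-10009.70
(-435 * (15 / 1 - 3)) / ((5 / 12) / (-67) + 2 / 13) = -54559440 / 1543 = -35359.33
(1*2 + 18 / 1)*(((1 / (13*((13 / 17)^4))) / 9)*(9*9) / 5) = 3006756 / 371293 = 8.10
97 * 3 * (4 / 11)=1164 / 11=105.82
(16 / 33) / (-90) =-8 / 1485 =-0.01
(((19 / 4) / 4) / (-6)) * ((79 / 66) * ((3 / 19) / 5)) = -79 / 10560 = -0.01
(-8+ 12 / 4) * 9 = -45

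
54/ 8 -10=-13/ 4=-3.25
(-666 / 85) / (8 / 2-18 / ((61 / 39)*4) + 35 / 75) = -243756 / 49453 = -4.93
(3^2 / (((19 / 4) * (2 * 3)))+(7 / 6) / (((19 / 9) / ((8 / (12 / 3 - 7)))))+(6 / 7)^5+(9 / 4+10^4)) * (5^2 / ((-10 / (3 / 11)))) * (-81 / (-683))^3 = -101839820596410555 / 8953412304731048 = -11.37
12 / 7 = 1.71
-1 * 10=-10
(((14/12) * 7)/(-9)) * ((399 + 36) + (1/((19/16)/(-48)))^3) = 7350019061/123462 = 59532.64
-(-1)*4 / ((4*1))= 1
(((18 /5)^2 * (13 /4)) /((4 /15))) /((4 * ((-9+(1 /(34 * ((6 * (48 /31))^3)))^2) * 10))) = -65119702562686107648 /148420974479661086375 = -0.44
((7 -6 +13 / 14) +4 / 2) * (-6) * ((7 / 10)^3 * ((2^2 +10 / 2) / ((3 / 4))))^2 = -4991679 / 12500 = -399.33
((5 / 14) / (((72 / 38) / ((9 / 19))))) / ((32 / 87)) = 0.24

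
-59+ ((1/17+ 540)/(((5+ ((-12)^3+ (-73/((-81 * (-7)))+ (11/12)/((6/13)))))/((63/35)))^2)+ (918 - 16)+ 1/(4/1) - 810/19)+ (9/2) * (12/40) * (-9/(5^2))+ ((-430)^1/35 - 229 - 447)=3853415890508203467239/34452472062037237250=111.85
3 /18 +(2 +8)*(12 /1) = 721 /6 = 120.17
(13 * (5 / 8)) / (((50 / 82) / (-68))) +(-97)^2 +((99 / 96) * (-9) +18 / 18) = 1359139 / 160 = 8494.62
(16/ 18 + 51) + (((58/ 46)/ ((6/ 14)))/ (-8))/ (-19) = 1633241/ 31464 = 51.91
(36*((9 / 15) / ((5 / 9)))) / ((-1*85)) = -972 / 2125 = -0.46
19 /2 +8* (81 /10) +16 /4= 783 /10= 78.30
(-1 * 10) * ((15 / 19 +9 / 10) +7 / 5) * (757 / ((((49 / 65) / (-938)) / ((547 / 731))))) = 2117090688830 / 97223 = 21775615.74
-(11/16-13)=197/16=12.31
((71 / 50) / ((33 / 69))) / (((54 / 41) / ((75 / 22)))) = 66953 / 8712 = 7.69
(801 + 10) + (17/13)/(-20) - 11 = 799.93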